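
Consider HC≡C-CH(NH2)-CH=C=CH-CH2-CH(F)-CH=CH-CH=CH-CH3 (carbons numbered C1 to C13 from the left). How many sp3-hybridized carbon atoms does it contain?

C1: sp
C2: sp
C3: sp3 ✓
C4: sp2
C5: sp
C6: sp2
C7: sp3 ✓
C8: sp3 ✓
C9: sp2
C10: sp2
C11: sp2
C12: sp2
C13: sp3 ✓
C3, C7, C8, C13 → 4 sp3 carbons.

4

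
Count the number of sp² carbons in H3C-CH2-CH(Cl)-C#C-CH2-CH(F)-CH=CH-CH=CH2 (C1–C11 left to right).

4

C1: sp3
C2: sp3
C3: sp3
C4: sp
C5: sp
C6: sp3
C7: sp3
C8: sp2 ✓
C9: sp2 ✓
C10: sp2 ✓
C11: sp2 ✓
C8, C9, C10, C11 → 4 sp2 carbons.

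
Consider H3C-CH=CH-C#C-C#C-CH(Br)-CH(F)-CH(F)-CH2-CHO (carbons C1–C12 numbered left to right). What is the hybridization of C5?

sp

C5: 2 σ bonds, plus two π bonds — 2 electron domains, sp.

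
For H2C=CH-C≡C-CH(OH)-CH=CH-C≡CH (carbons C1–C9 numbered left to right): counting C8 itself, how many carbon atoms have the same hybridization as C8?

C8 is sp (two π bonds).
C1: sp2
C2: sp2
C3: sp ✓
C4: sp ✓
C5: sp3
C6: sp2
C7: sp2
C8: sp ✓
C9: sp ✓
4 carbons are sp.

4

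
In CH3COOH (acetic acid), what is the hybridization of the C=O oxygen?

sp²

The C=O oxygen — 1 σ bond and 2 lone pairs, plus one π bond. Steric number 3, so sp2.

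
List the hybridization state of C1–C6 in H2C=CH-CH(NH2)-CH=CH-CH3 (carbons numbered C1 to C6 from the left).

C1 sp2, C2 sp2, C3 sp3, C4 sp2, C5 sp2, C6 sp3

C1: 3 σ bonds, plus one π bond; 3 regions of electron density → sp2.
C2: 3 σ bonds, plus one π bond — 3 electron domains, sp2.
C3 — 4 σ bonds. Steric number 4, so sp3.
C4: 3 σ bonds, plus one π bond; 3 regions of electron density → sp2.
C5 (3 σ bonds, plus one π bond) has steric number 3: sp2.
C6 carries 4 σ bonds, giving a steric number of 4, so it is sp3.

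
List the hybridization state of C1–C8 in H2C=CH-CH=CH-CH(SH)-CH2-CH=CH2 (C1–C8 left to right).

C1: 3 σ bonds, plus one π bond — 3 electron domains, sp2.
C2 carries 3 σ bonds, plus one π bond, giving a steric number of 3, so it is sp2.
C3 is sp2: 3 σ bonds, plus one π bond, 3 electron-density regions.
C4: 3 σ bonds, plus one π bond; 3 regions of electron density → sp2.
C5: 4 σ bonds; 4 regions of electron density → sp3.
C6 — 4 σ bonds. Steric number 4, so sp3.
C7 has 3 σ bonds, plus one π bond: steric number 3 → sp2.
C8 carries 3 σ bonds, plus one π bond, giving a steric number of 3, so it is sp2.

C1 sp2, C2 sp2, C3 sp2, C4 sp2, C5 sp3, C6 sp3, C7 sp2, C8 sp2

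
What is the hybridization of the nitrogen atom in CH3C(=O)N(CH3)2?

Amide resonance: N lone pair conjugated with C=O → sp2.

sp^2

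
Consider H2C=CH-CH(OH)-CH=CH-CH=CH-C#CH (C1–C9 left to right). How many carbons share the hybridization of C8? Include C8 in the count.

C8 is sp (two π bonds).
C1: sp2
C2: sp2
C3: sp3
C4: sp2
C5: sp2
C6: sp2
C7: sp2
C8: sp ✓
C9: sp ✓
2 carbons are sp.

2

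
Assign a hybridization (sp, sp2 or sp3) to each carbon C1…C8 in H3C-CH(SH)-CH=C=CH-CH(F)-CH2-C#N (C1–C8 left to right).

C1 — 4 σ bonds. Steric number 4, so sp3.
C2: 4 σ bonds; 4 regions of electron density → sp3.
C3 has 3 σ bonds, plus one π bond: steric number 3 → sp2.
C4 has 2 σ bonds, plus two π bonds: steric number 2 → sp.
C5 has 3 σ bonds, plus one π bond: steric number 3 → sp2.
C6: 4 σ bonds — 4 electron domains, sp3.
C7: 4 σ bonds; 4 regions of electron density → sp3.
C8 carries 2 σ bonds, plus two π bonds, giving a steric number of 2, so it is sp.

C1 sp3, C2 sp3, C3 sp2, C4 sp, C5 sp2, C6 sp3, C7 sp3, C8 sp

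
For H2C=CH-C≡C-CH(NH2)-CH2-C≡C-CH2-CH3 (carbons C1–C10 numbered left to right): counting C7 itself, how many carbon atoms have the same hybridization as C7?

4

C7 is sp (two π bonds).
C1: sp2
C2: sp2
C3: sp ✓
C4: sp ✓
C5: sp3
C6: sp3
C7: sp ✓
C8: sp ✓
C9: sp3
C10: sp3
4 carbons are sp.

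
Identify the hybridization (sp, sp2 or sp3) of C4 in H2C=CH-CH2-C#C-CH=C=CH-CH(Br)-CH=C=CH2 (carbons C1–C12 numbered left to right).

C4: 2 σ bonds, plus two π bonds — 2 electron domains, sp.

sp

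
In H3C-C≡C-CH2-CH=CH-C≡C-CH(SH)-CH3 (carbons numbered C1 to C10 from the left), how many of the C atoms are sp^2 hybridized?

C1: sp3
C2: sp
C3: sp
C4: sp3
C5: sp2 ✓
C6: sp2 ✓
C7: sp
C8: sp
C9: sp3
C10: sp3
C5, C6 → 2 sp2 carbons.

2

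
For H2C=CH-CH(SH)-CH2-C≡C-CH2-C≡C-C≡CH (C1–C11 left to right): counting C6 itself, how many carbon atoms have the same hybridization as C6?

C6 is sp (two π bonds).
C1: sp2
C2: sp2
C3: sp3
C4: sp3
C5: sp ✓
C6: sp ✓
C7: sp3
C8: sp ✓
C9: sp ✓
C10: sp ✓
C11: sp ✓
6 carbons are sp.

6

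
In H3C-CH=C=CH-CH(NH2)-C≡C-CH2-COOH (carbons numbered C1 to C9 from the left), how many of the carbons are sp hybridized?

C1: sp3
C2: sp2
C3: sp ✓
C4: sp2
C5: sp3
C6: sp ✓
C7: sp ✓
C8: sp3
C9: sp2
C3, C6, C7 → 3 sp carbons.

3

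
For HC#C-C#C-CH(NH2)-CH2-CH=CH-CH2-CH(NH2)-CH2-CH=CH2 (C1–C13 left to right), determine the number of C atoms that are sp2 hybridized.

C1: sp
C2: sp
C3: sp
C4: sp
C5: sp3
C6: sp3
C7: sp2 ✓
C8: sp2 ✓
C9: sp3
C10: sp3
C11: sp3
C12: sp2 ✓
C13: sp2 ✓
C7, C8, C12, C13 → 4 sp2 carbons.

4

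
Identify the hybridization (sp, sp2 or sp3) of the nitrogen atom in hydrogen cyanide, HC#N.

The nitrogen atom — 1 σ bond and 1 lone pair, plus two π bonds. Steric number 2, so sp.

sp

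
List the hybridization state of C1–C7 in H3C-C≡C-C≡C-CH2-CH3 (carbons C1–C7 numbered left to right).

C1 sp3, C2 sp, C3 sp, C4 sp, C5 sp, C6 sp3, C7 sp3

C1 — 4 σ bonds. Steric number 4, so sp3.
C2: 2 σ bonds, plus two π bonds — 2 electron domains, sp.
C3 carries 2 σ bonds, plus two π bonds, giving a steric number of 2, so it is sp.
C4 — 2 σ bonds, plus two π bonds. Steric number 2, so sp.
C5 (2 σ bonds, plus two π bonds) has steric number 2: sp.
C6: 4 σ bonds — 4 electron domains, sp3.
C7 has 4 σ bonds: steric number 4 → sp3.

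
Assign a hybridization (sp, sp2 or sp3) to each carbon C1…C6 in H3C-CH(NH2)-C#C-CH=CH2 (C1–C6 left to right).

C1 — 4 σ bonds. Steric number 4, so sp3.
C2 — 4 σ bonds. Steric number 4, so sp3.
C3 carries 2 σ bonds, plus two π bonds, giving a steric number of 2, so it is sp.
C4 — 2 σ bonds, plus two π bonds. Steric number 2, so sp.
C5: 3 σ bonds, plus one π bond; 3 regions of electron density → sp2.
C6 (3 σ bonds, plus one π bond) has steric number 3: sp2.

C1 sp3, C2 sp3, C3 sp, C4 sp, C5 sp2, C6 sp2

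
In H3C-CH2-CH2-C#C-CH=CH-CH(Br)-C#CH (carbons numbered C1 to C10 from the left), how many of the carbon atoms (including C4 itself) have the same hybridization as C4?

4

C4 is sp (two π bonds).
C1: sp3
C2: sp3
C3: sp3
C4: sp ✓
C5: sp ✓
C6: sp2
C7: sp2
C8: sp3
C9: sp ✓
C10: sp ✓
4 carbons are sp.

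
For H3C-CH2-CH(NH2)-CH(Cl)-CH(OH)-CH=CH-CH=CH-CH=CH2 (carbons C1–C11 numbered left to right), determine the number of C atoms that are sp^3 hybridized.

C1: sp3 ✓
C2: sp3 ✓
C3: sp3 ✓
C4: sp3 ✓
C5: sp3 ✓
C6: sp2
C7: sp2
C8: sp2
C9: sp2
C10: sp2
C11: sp2
C1, C2, C3, C4, C5 → 5 sp3 carbons.

5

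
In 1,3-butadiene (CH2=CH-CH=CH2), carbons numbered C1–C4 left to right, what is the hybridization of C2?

sp^2

C2: 3 σ bonds, plus one π bond; 3 regions of electron density → sp2.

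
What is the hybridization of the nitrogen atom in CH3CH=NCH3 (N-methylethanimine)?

Two σ bonds + one lone pair = steric number 3 → sp2.

sp^2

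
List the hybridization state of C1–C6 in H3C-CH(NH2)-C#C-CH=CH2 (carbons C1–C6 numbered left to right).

C1 has 4 σ bonds: steric number 4 → sp3.
C2 is sp3: 4 σ bonds, 4 electron-density regions.
C3: 2 σ bonds, plus two π bonds — 2 electron domains, sp.
C4 has 2 σ bonds, plus two π bonds: steric number 2 → sp.
C5: 3 σ bonds, plus one π bond; 3 regions of electron density → sp2.
C6 (3 σ bonds, plus one π bond) has steric number 3: sp2.

C1 sp3, C2 sp3, C3 sp, C4 sp, C5 sp2, C6 sp2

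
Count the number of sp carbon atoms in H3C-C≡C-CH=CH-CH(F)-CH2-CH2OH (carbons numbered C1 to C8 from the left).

C1: sp3
C2: sp ✓
C3: sp ✓
C4: sp2
C5: sp2
C6: sp3
C7: sp3
C8: sp3
C2, C3 → 2 sp carbons.

2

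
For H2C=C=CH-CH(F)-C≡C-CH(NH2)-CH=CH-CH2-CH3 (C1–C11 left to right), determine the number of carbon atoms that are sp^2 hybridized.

C1: sp2 ✓
C2: sp
C3: sp2 ✓
C4: sp3
C5: sp
C6: sp
C7: sp3
C8: sp2 ✓
C9: sp2 ✓
C10: sp3
C11: sp3
C1, C3, C8, C9 → 4 sp2 carbons.

4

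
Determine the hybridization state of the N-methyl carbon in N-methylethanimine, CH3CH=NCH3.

sp³

The N-methyl carbon has 4 σ bonds: steric number 4 → sp3.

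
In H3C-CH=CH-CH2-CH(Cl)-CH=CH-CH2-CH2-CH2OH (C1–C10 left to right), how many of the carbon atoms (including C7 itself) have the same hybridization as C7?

4

C7 is sp2 (one π bond).
C1: sp3
C2: sp2 ✓
C3: sp2 ✓
C4: sp3
C5: sp3
C6: sp2 ✓
C7: sp2 ✓
C8: sp3
C9: sp3
C10: sp3
4 carbons are sp2.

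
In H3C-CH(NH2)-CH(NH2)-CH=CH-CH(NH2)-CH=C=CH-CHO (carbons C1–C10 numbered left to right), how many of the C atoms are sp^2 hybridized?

C1: sp3
C2: sp3
C3: sp3
C4: sp2 ✓
C5: sp2 ✓
C6: sp3
C7: sp2 ✓
C8: sp
C9: sp2 ✓
C10: sp2 ✓
C4, C5, C7, C9, C10 → 5 sp2 carbons.

5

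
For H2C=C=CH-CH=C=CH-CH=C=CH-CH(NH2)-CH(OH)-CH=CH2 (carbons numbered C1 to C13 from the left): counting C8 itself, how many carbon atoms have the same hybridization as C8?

C8 is sp (two π bonds).
C1: sp2
C2: sp ✓
C3: sp2
C4: sp2
C5: sp ✓
C6: sp2
C7: sp2
C8: sp ✓
C9: sp2
C10: sp3
C11: sp3
C12: sp2
C13: sp2
3 carbons are sp.

3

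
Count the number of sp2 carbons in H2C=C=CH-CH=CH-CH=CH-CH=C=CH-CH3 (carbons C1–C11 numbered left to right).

C1: sp2 ✓
C2: sp
C3: sp2 ✓
C4: sp2 ✓
C5: sp2 ✓
C6: sp2 ✓
C7: sp2 ✓
C8: sp2 ✓
C9: sp
C10: sp2 ✓
C11: sp3
C1, C3, C4, C5, C6, C7, C8, C10 → 8 sp2 carbons.

8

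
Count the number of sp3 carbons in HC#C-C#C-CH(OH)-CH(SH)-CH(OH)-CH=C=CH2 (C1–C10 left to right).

C1: sp
C2: sp
C3: sp
C4: sp
C5: sp3 ✓
C6: sp3 ✓
C7: sp3 ✓
C8: sp2
C9: sp
C10: sp2
C5, C6, C7 → 3 sp3 carbons.

3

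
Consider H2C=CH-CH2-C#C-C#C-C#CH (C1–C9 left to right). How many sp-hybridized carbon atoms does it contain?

6

C1: sp2
C2: sp2
C3: sp3
C4: sp ✓
C5: sp ✓
C6: sp ✓
C7: sp ✓
C8: sp ✓
C9: sp ✓
C4, C5, C6, C7, C8, C9 → 6 sp carbons.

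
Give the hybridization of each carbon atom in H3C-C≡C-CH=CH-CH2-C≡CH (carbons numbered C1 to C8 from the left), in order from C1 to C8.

C1 sp3, C2 sp, C3 sp, C4 sp2, C5 sp2, C6 sp3, C7 sp, C8 sp

C1 carries 4 σ bonds, giving a steric number of 4, so it is sp3.
C2 is sp: 2 σ bonds, plus two π bonds, 2 electron-density regions.
C3 has 2 σ bonds, plus two π bonds: steric number 2 → sp.
C4: 3 σ bonds, plus one π bond — 3 electron domains, sp2.
C5 (3 σ bonds, plus one π bond) has steric number 3: sp2.
C6: 4 σ bonds; 4 regions of electron density → sp3.
C7: 2 σ bonds, plus two π bonds; 2 regions of electron density → sp.
C8 (2 σ bonds, plus two π bonds) has steric number 2: sp.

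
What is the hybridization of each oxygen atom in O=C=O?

sp²

One σ bond + two lone pairs = steric number 3 → sp2.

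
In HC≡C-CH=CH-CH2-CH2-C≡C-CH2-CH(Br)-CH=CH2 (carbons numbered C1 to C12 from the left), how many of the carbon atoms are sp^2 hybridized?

4

C1: sp
C2: sp
C3: sp2 ✓
C4: sp2 ✓
C5: sp3
C6: sp3
C7: sp
C8: sp
C9: sp3
C10: sp3
C11: sp2 ✓
C12: sp2 ✓
C3, C4, C11, C12 → 4 sp2 carbons.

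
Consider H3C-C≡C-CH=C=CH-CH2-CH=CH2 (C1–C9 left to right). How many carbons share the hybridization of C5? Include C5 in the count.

3

C5 is sp (two π bonds).
C1: sp3
C2: sp ✓
C3: sp ✓
C4: sp2
C5: sp ✓
C6: sp2
C7: sp3
C8: sp2
C9: sp2
3 carbons are sp.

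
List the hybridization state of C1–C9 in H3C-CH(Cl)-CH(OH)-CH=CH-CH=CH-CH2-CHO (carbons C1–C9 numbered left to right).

C1 sp3, C2 sp3, C3 sp3, C4 sp2, C5 sp2, C6 sp2, C7 sp2, C8 sp3, C9 sp2

C1 (4 σ bonds) has steric number 4: sp3.
C2: 4 σ bonds; 4 regions of electron density → sp3.
C3: 4 σ bonds — 4 electron domains, sp3.
C4: 3 σ bonds, plus one π bond — 3 electron domains, sp2.
C5 (3 σ bonds, plus one π bond) has steric number 3: sp2.
C6 (3 σ bonds, plus one π bond) has steric number 3: sp2.
C7 — 3 σ bonds, plus one π bond. Steric number 3, so sp2.
C8 (4 σ bonds) has steric number 4: sp3.
C9 — 3 σ bonds, plus one π bond. Steric number 3, so sp2.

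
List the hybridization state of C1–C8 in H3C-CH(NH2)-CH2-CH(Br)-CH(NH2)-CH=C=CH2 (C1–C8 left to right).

C1 sp3, C2 sp3, C3 sp3, C4 sp3, C5 sp3, C6 sp2, C7 sp, C8 sp2

C1 (4 σ bonds) has steric number 4: sp3.
C2: 4 σ bonds; 4 regions of electron density → sp3.
C3 is sp3: 4 σ bonds, 4 electron-density regions.
C4 — 4 σ bonds. Steric number 4, so sp3.
C5 has 4 σ bonds: steric number 4 → sp3.
C6: 3 σ bonds, plus one π bond — 3 electron domains, sp2.
C7 — 2 σ bonds, plus two π bonds. Steric number 2, so sp.
C8 is sp2: 3 σ bonds, plus one π bond, 3 electron-density regions.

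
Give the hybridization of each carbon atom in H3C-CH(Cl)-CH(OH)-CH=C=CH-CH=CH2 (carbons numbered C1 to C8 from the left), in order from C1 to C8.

C1 sp3, C2 sp3, C3 sp3, C4 sp2, C5 sp, C6 sp2, C7 sp2, C8 sp2

C1 is sp3: 4 σ bonds, 4 electron-density regions.
C2 — 4 σ bonds. Steric number 4, so sp3.
C3 — 4 σ bonds. Steric number 4, so sp3.
C4 (3 σ bonds, plus one π bond) has steric number 3: sp2.
C5 (2 σ bonds, plus two π bonds) has steric number 2: sp.
C6 is sp2: 3 σ bonds, plus one π bond, 3 electron-density regions.
C7: 3 σ bonds, plus one π bond — 3 electron domains, sp2.
C8: 3 σ bonds, plus one π bond; 3 regions of electron density → sp2.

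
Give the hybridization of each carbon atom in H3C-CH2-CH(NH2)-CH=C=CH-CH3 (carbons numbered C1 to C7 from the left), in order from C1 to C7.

C1 sp3, C2 sp3, C3 sp3, C4 sp2, C5 sp, C6 sp2, C7 sp3

C1 (4 σ bonds) has steric number 4: sp3.
C2: 4 σ bonds — 4 electron domains, sp3.
C3: 4 σ bonds; 4 regions of electron density → sp3.
C4 — 3 σ bonds, plus one π bond. Steric number 3, so sp2.
C5 (2 σ bonds, plus two π bonds) has steric number 2: sp.
C6: 3 σ bonds, plus one π bond — 3 electron domains, sp2.
C7 carries 4 σ bonds, giving a steric number of 4, so it is sp3.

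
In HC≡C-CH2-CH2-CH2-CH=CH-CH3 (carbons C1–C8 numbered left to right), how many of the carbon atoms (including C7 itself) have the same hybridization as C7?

2

C7 is sp2 (one π bond).
C1: sp
C2: sp
C3: sp3
C4: sp3
C5: sp3
C6: sp2 ✓
C7: sp2 ✓
C8: sp3
2 carbons are sp2.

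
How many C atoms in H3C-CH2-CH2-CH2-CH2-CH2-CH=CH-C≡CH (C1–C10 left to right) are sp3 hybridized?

6

C1: sp3 ✓
C2: sp3 ✓
C3: sp3 ✓
C4: sp3 ✓
C5: sp3 ✓
C6: sp3 ✓
C7: sp2
C8: sp2
C9: sp
C10: sp
C1, C2, C3, C4, C5, C6 → 6 sp3 carbons.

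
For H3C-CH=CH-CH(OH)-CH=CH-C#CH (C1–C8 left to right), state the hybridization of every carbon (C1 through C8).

C1 — 4 σ bonds. Steric number 4, so sp3.
C2 is sp2: 3 σ bonds, plus one π bond, 3 electron-density regions.
C3 — 3 σ bonds, plus one π bond. Steric number 3, so sp2.
C4 has 4 σ bonds: steric number 4 → sp3.
C5: 3 σ bonds, plus one π bond — 3 electron domains, sp2.
C6 (3 σ bonds, plus one π bond) has steric number 3: sp2.
C7: 2 σ bonds, plus two π bonds — 2 electron domains, sp.
C8 is sp: 2 σ bonds, plus two π bonds, 2 electron-density regions.

C1 sp3, C2 sp2, C3 sp2, C4 sp3, C5 sp2, C6 sp2, C7 sp, C8 sp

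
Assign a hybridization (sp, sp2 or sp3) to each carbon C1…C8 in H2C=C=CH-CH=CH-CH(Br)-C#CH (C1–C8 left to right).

C1 carries 3 σ bonds, plus one π bond, giving a steric number of 3, so it is sp2.
C2 is sp: 2 σ bonds, plus two π bonds, 2 electron-density regions.
C3 (3 σ bonds, plus one π bond) has steric number 3: sp2.
C4: 3 σ bonds, plus one π bond — 3 electron domains, sp2.
C5 carries 3 σ bonds, plus one π bond, giving a steric number of 3, so it is sp2.
C6: 4 σ bonds; 4 regions of electron density → sp3.
C7 — 2 σ bonds, plus two π bonds. Steric number 2, so sp.
C8 — 2 σ bonds, plus two π bonds. Steric number 2, so sp.

C1 sp2, C2 sp, C3 sp2, C4 sp2, C5 sp2, C6 sp3, C7 sp, C8 sp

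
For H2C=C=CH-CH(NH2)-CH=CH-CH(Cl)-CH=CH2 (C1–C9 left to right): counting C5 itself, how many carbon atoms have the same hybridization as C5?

6

C5 is sp2 (one π bond).
C1: sp2 ✓
C2: sp
C3: sp2 ✓
C4: sp3
C5: sp2 ✓
C6: sp2 ✓
C7: sp3
C8: sp2 ✓
C9: sp2 ✓
6 carbons are sp2.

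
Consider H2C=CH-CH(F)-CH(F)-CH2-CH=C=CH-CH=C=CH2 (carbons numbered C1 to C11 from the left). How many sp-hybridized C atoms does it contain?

2

C1: sp2
C2: sp2
C3: sp3
C4: sp3
C5: sp3
C6: sp2
C7: sp ✓
C8: sp2
C9: sp2
C10: sp ✓
C11: sp2
C7, C10 → 2 sp carbons.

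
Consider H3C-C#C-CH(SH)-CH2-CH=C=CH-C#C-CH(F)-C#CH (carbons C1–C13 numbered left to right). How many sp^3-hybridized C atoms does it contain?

4

C1: sp3 ✓
C2: sp
C3: sp
C4: sp3 ✓
C5: sp3 ✓
C6: sp2
C7: sp
C8: sp2
C9: sp
C10: sp
C11: sp3 ✓
C12: sp
C13: sp
C1, C4, C5, C11 → 4 sp3 carbons.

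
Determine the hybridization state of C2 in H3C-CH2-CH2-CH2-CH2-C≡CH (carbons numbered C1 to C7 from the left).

sp^3

C2 is sp3: 4 σ bonds, 4 electron-density regions.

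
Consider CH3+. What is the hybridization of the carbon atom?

Three σ bonds to H, empty p orbital → sp2, trigonal planar.

sp²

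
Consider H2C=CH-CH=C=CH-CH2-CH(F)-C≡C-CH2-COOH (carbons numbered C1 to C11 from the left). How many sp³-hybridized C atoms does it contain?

3

C1: sp2
C2: sp2
C3: sp2
C4: sp
C5: sp2
C6: sp3 ✓
C7: sp3 ✓
C8: sp
C9: sp
C10: sp3 ✓
C11: sp2
C6, C7, C10 → 3 sp3 carbons.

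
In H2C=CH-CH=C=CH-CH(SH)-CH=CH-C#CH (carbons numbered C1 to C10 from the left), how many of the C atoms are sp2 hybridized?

6

C1: sp2 ✓
C2: sp2 ✓
C3: sp2 ✓
C4: sp
C5: sp2 ✓
C6: sp3
C7: sp2 ✓
C8: sp2 ✓
C9: sp
C10: sp
C1, C2, C3, C5, C7, C8 → 6 sp2 carbons.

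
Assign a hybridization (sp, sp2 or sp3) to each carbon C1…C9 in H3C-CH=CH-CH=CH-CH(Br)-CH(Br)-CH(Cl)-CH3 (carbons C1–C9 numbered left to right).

C1 is sp3: 4 σ bonds, 4 electron-density regions.
C2: 3 σ bonds, plus one π bond; 3 regions of electron density → sp2.
C3: 3 σ bonds, plus one π bond — 3 electron domains, sp2.
C4 (3 σ bonds, plus one π bond) has steric number 3: sp2.
C5 is sp2: 3 σ bonds, plus one π bond, 3 electron-density regions.
C6: 4 σ bonds — 4 electron domains, sp3.
C7 (4 σ bonds) has steric number 4: sp3.
C8: 4 σ bonds — 4 electron domains, sp3.
C9: 4 σ bonds — 4 electron domains, sp3.

C1 sp3, C2 sp2, C3 sp2, C4 sp2, C5 sp2, C6 sp3, C7 sp3, C8 sp3, C9 sp3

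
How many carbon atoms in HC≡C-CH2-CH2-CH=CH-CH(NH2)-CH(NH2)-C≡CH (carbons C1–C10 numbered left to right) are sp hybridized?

C1: sp ✓
C2: sp ✓
C3: sp3
C4: sp3
C5: sp2
C6: sp2
C7: sp3
C8: sp3
C9: sp ✓
C10: sp ✓
C1, C2, C9, C10 → 4 sp carbons.

4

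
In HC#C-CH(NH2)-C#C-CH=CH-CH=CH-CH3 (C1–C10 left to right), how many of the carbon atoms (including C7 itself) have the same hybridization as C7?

4

C7 is sp2 (one π bond).
C1: sp
C2: sp
C3: sp3
C4: sp
C5: sp
C6: sp2 ✓
C7: sp2 ✓
C8: sp2 ✓
C9: sp2 ✓
C10: sp3
4 carbons are sp2.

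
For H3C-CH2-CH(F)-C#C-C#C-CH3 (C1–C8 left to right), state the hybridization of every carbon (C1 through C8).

C1: 4 σ bonds — 4 electron domains, sp3.
C2: 4 σ bonds; 4 regions of electron density → sp3.
C3 is sp3: 4 σ bonds, 4 electron-density regions.
C4: 2 σ bonds, plus two π bonds — 2 electron domains, sp.
C5: 2 σ bonds, plus two π bonds — 2 electron domains, sp.
C6 has 2 σ bonds, plus two π bonds: steric number 2 → sp.
C7: 2 σ bonds, plus two π bonds; 2 regions of electron density → sp.
C8: 4 σ bonds; 4 regions of electron density → sp3.

C1 sp3, C2 sp3, C3 sp3, C4 sp, C5 sp, C6 sp, C7 sp, C8 sp3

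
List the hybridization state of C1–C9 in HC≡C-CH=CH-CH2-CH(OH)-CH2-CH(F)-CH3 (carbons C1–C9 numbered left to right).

C1 sp, C2 sp, C3 sp2, C4 sp2, C5 sp3, C6 sp3, C7 sp3, C8 sp3, C9 sp3

C1 — 2 σ bonds, plus two π bonds. Steric number 2, so sp.
C2 is sp: 2 σ bonds, plus two π bonds, 2 electron-density regions.
C3: 3 σ bonds, plus one π bond — 3 electron domains, sp2.
C4: 3 σ bonds, plus one π bond — 3 electron domains, sp2.
C5 carries 4 σ bonds, giving a steric number of 4, so it is sp3.
C6 is sp3: 4 σ bonds, 4 electron-density regions.
C7 (4 σ bonds) has steric number 4: sp3.
C8 has 4 σ bonds: steric number 4 → sp3.
C9 (4 σ bonds) has steric number 4: sp3.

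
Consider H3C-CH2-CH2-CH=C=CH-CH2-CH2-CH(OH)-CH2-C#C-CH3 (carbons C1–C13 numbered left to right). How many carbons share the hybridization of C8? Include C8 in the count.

C8 is sp3 (only σ bonds).
C1: sp3 ✓
C2: sp3 ✓
C3: sp3 ✓
C4: sp2
C5: sp
C6: sp2
C7: sp3 ✓
C8: sp3 ✓
C9: sp3 ✓
C10: sp3 ✓
C11: sp
C12: sp
C13: sp3 ✓
8 carbons are sp3.

8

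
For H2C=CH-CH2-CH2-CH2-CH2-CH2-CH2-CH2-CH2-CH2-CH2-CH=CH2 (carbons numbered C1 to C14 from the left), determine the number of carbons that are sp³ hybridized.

10

C1: sp2
C2: sp2
C3: sp3 ✓
C4: sp3 ✓
C5: sp3 ✓
C6: sp3 ✓
C7: sp3 ✓
C8: sp3 ✓
C9: sp3 ✓
C10: sp3 ✓
C11: sp3 ✓
C12: sp3 ✓
C13: sp2
C14: sp2
C3, C4, C5, C6, C7, C8, C9, C10, C11, C12 → 10 sp3 carbons.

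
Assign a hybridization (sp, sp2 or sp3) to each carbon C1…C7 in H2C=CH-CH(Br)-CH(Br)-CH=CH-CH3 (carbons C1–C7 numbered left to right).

C1: 3 σ bonds, plus one π bond; 3 regions of electron density → sp2.
C2 is sp2: 3 σ bonds, plus one π bond, 3 electron-density regions.
C3 (4 σ bonds) has steric number 4: sp3.
C4 carries 4 σ bonds, giving a steric number of 4, so it is sp3.
C5: 3 σ bonds, plus one π bond; 3 regions of electron density → sp2.
C6: 3 σ bonds, plus one π bond — 3 electron domains, sp2.
C7: 4 σ bonds; 4 regions of electron density → sp3.

C1 sp2, C2 sp2, C3 sp3, C4 sp3, C5 sp2, C6 sp2, C7 sp3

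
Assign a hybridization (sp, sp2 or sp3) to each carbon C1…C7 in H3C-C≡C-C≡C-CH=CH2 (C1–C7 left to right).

C1 — 4 σ bonds. Steric number 4, so sp3.
C2: 2 σ bonds, plus two π bonds — 2 electron domains, sp.
C3: 2 σ bonds, plus two π bonds — 2 electron domains, sp.
C4 (2 σ bonds, plus two π bonds) has steric number 2: sp.
C5 has 2 σ bonds, plus two π bonds: steric number 2 → sp.
C6 is sp2: 3 σ bonds, plus one π bond, 3 electron-density regions.
C7 carries 3 σ bonds, plus one π bond, giving a steric number of 3, so it is sp2.

C1 sp3, C2 sp, C3 sp, C4 sp, C5 sp, C6 sp2, C7 sp2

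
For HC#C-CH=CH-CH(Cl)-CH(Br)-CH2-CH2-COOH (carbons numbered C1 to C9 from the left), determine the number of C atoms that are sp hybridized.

2

C1: sp ✓
C2: sp ✓
C3: sp2
C4: sp2
C5: sp3
C6: sp3
C7: sp3
C8: sp3
C9: sp2
C1, C2 → 2 sp carbons.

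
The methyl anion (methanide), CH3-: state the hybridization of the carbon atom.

Three σ bonds + one lone pair = steric number 4 → sp3, pyramidal.

sp^3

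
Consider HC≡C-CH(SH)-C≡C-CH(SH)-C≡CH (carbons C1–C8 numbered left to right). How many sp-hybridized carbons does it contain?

C1: sp ✓
C2: sp ✓
C3: sp3
C4: sp ✓
C5: sp ✓
C6: sp3
C7: sp ✓
C8: sp ✓
C1, C2, C4, C5, C7, C8 → 6 sp carbons.

6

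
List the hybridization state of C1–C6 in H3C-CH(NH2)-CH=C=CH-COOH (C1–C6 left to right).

C1 sp3, C2 sp3, C3 sp2, C4 sp, C5 sp2, C6 sp2

C1 is sp3: 4 σ bonds, 4 electron-density regions.
C2 carries 4 σ bonds, giving a steric number of 4, so it is sp3.
C3 is sp2: 3 σ bonds, plus one π bond, 3 electron-density regions.
C4 has 2 σ bonds, plus two π bonds: steric number 2 → sp.
C5 carries 3 σ bonds, plus one π bond, giving a steric number of 3, so it is sp2.
C6 — 3 σ bonds, plus one π bond. Steric number 3, so sp2.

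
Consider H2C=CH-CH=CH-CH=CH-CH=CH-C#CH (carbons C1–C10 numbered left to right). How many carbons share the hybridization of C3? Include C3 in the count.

C3 is sp2 (one π bond).
C1: sp2 ✓
C2: sp2 ✓
C3: sp2 ✓
C4: sp2 ✓
C5: sp2 ✓
C6: sp2 ✓
C7: sp2 ✓
C8: sp2 ✓
C9: sp
C10: sp
8 carbons are sp2.

8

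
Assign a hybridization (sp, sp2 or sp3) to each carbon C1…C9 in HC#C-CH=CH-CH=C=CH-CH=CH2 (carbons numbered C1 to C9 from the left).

C1 has 2 σ bonds, plus two π bonds: steric number 2 → sp.
C2 is sp: 2 σ bonds, plus two π bonds, 2 electron-density regions.
C3 is sp2: 3 σ bonds, plus one π bond, 3 electron-density regions.
C4 carries 3 σ bonds, plus one π bond, giving a steric number of 3, so it is sp2.
C5 is sp2: 3 σ bonds, plus one π bond, 3 electron-density regions.
C6 — 2 σ bonds, plus two π bonds. Steric number 2, so sp.
C7: 3 σ bonds, plus one π bond; 3 regions of electron density → sp2.
C8 — 3 σ bonds, plus one π bond. Steric number 3, so sp2.
C9: 3 σ bonds, plus one π bond — 3 electron domains, sp2.

C1 sp, C2 sp, C3 sp2, C4 sp2, C5 sp2, C6 sp, C7 sp2, C8 sp2, C9 sp2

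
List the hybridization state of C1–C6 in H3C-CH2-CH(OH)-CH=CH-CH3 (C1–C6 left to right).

C1 sp3, C2 sp3, C3 sp3, C4 sp2, C5 sp2, C6 sp3

C1 has 4 σ bonds: steric number 4 → sp3.
C2 — 4 σ bonds. Steric number 4, so sp3.
C3 carries 4 σ bonds, giving a steric number of 4, so it is sp3.
C4 has 3 σ bonds, plus one π bond: steric number 3 → sp2.
C5 (3 σ bonds, plus one π bond) has steric number 3: sp2.
C6 — 4 σ bonds. Steric number 4, so sp3.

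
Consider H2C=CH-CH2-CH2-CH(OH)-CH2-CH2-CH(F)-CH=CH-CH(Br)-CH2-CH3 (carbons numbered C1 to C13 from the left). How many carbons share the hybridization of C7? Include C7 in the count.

C7 is sp3 (only σ bonds).
C1: sp2
C2: sp2
C3: sp3 ✓
C4: sp3 ✓
C5: sp3 ✓
C6: sp3 ✓
C7: sp3 ✓
C8: sp3 ✓
C9: sp2
C10: sp2
C11: sp3 ✓
C12: sp3 ✓
C13: sp3 ✓
9 carbons are sp3.

9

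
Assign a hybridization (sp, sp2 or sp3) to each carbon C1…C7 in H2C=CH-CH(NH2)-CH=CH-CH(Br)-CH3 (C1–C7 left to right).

C1 (3 σ bonds, plus one π bond) has steric number 3: sp2.
C2 — 3 σ bonds, plus one π bond. Steric number 3, so sp2.
C3: 4 σ bonds — 4 electron domains, sp3.
C4 has 3 σ bonds, plus one π bond: steric number 3 → sp2.
C5 (3 σ bonds, plus one π bond) has steric number 3: sp2.
C6 — 4 σ bonds. Steric number 4, so sp3.
C7 carries 4 σ bonds, giving a steric number of 4, so it is sp3.

C1 sp2, C2 sp2, C3 sp3, C4 sp2, C5 sp2, C6 sp3, C7 sp3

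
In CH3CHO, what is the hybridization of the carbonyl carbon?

The carbonyl carbon — 3 σ bonds, plus one π bond. Steric number 3, so sp2.

sp²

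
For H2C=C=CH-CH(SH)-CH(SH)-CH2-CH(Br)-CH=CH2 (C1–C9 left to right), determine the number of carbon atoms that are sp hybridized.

C1: sp2
C2: sp ✓
C3: sp2
C4: sp3
C5: sp3
C6: sp3
C7: sp3
C8: sp2
C9: sp2
C2 → 1 sp carbon.

1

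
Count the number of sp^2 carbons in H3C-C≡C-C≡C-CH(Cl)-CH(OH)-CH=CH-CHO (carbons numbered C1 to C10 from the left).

C1: sp3
C2: sp
C3: sp
C4: sp
C5: sp
C6: sp3
C7: sp3
C8: sp2 ✓
C9: sp2 ✓
C10: sp2 ✓
C8, C9, C10 → 3 sp2 carbons.

3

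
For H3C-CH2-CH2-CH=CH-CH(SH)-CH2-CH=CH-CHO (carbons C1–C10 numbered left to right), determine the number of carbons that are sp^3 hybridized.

C1: sp3 ✓
C2: sp3 ✓
C3: sp3 ✓
C4: sp2
C5: sp2
C6: sp3 ✓
C7: sp3 ✓
C8: sp2
C9: sp2
C10: sp2
C1, C2, C3, C6, C7 → 5 sp3 carbons.

5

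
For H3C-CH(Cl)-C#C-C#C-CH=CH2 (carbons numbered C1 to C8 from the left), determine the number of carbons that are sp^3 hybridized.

C1: sp3 ✓
C2: sp3 ✓
C3: sp
C4: sp
C5: sp
C6: sp
C7: sp2
C8: sp2
C1, C2 → 2 sp3 carbons.

2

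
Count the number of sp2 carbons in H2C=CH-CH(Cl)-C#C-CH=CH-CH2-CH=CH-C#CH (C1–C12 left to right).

6

C1: sp2 ✓
C2: sp2 ✓
C3: sp3
C4: sp
C5: sp
C6: sp2 ✓
C7: sp2 ✓
C8: sp3
C9: sp2 ✓
C10: sp2 ✓
C11: sp
C12: sp
C1, C2, C6, C7, C9, C10 → 6 sp2 carbons.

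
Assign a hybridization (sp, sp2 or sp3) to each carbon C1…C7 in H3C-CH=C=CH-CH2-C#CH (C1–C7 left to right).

C1 (4 σ bonds) has steric number 4: sp3.
C2 — 3 σ bonds, plus one π bond. Steric number 3, so sp2.
C3: 2 σ bonds, plus two π bonds; 2 regions of electron density → sp.
C4: 3 σ bonds, plus one π bond; 3 regions of electron density → sp2.
C5: 4 σ bonds; 4 regions of electron density → sp3.
C6: 2 σ bonds, plus two π bonds — 2 electron domains, sp.
C7 carries 2 σ bonds, plus two π bonds, giving a steric number of 2, so it is sp.

C1 sp3, C2 sp2, C3 sp, C4 sp2, C5 sp3, C6 sp, C7 sp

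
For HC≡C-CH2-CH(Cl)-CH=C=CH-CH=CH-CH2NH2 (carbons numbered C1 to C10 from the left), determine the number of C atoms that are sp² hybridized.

4

C1: sp
C2: sp
C3: sp3
C4: sp3
C5: sp2 ✓
C6: sp
C7: sp2 ✓
C8: sp2 ✓
C9: sp2 ✓
C10: sp3
C5, C7, C8, C9 → 4 sp2 carbons.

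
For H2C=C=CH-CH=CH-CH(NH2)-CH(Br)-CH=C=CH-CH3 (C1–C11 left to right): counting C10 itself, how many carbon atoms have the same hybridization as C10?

C10 is sp2 (one π bond).
C1: sp2 ✓
C2: sp
C3: sp2 ✓
C4: sp2 ✓
C5: sp2 ✓
C6: sp3
C7: sp3
C8: sp2 ✓
C9: sp
C10: sp2 ✓
C11: sp3
6 carbons are sp2.

6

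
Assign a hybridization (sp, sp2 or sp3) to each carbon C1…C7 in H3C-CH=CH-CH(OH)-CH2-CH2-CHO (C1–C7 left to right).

C1 is sp3: 4 σ bonds, 4 electron-density regions.
C2: 3 σ bonds, plus one π bond; 3 regions of electron density → sp2.
C3 — 3 σ bonds, plus one π bond. Steric number 3, so sp2.
C4 (4 σ bonds) has steric number 4: sp3.
C5 — 4 σ bonds. Steric number 4, so sp3.
C6: 4 σ bonds; 4 regions of electron density → sp3.
C7: 3 σ bonds, plus one π bond — 3 electron domains, sp2.

C1 sp3, C2 sp2, C3 sp2, C4 sp3, C5 sp3, C6 sp3, C7 sp2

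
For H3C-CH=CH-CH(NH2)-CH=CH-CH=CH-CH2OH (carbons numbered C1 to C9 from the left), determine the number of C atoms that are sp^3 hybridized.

3

C1: sp3 ✓
C2: sp2
C3: sp2
C4: sp3 ✓
C5: sp2
C6: sp2
C7: sp2
C8: sp2
C9: sp3 ✓
C1, C4, C9 → 3 sp3 carbons.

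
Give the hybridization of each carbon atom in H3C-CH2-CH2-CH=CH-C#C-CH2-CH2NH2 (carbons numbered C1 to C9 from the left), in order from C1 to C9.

C1 sp3, C2 sp3, C3 sp3, C4 sp2, C5 sp2, C6 sp, C7 sp, C8 sp3, C9 sp3

C1: 4 σ bonds; 4 regions of electron density → sp3.
C2: 4 σ bonds; 4 regions of electron density → sp3.
C3: 4 σ bonds — 4 electron domains, sp3.
C4: 3 σ bonds, plus one π bond; 3 regions of electron density → sp2.
C5: 3 σ bonds, plus one π bond; 3 regions of electron density → sp2.
C6 (2 σ bonds, plus two π bonds) has steric number 2: sp.
C7 — 2 σ bonds, plus two π bonds. Steric number 2, so sp.
C8 is sp3: 4 σ bonds, 4 electron-density regions.
C9 has 4 σ bonds: steric number 4 → sp3.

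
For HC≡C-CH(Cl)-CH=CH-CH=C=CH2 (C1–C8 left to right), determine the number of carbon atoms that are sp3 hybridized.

C1: sp
C2: sp
C3: sp3 ✓
C4: sp2
C5: sp2
C6: sp2
C7: sp
C8: sp2
C3 → 1 sp3 carbon.

1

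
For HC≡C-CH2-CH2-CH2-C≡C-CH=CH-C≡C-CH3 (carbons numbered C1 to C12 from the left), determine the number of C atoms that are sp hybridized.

6

C1: sp ✓
C2: sp ✓
C3: sp3
C4: sp3
C5: sp3
C6: sp ✓
C7: sp ✓
C8: sp2
C9: sp2
C10: sp ✓
C11: sp ✓
C12: sp3
C1, C2, C6, C7, C10, C11 → 6 sp carbons.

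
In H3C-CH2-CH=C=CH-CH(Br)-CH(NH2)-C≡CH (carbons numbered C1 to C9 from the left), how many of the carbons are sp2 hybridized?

C1: sp3
C2: sp3
C3: sp2 ✓
C4: sp
C5: sp2 ✓
C6: sp3
C7: sp3
C8: sp
C9: sp
C3, C5 → 2 sp2 carbons.

2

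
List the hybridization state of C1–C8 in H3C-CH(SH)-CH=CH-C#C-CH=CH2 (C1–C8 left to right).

C1 sp3, C2 sp3, C3 sp2, C4 sp2, C5 sp, C6 sp, C7 sp2, C8 sp2

C1 has 4 σ bonds: steric number 4 → sp3.
C2 carries 4 σ bonds, giving a steric number of 4, so it is sp3.
C3: 3 σ bonds, plus one π bond — 3 electron domains, sp2.
C4 — 3 σ bonds, plus one π bond. Steric number 3, so sp2.
C5 carries 2 σ bonds, plus two π bonds, giving a steric number of 2, so it is sp.
C6: 2 σ bonds, plus two π bonds — 2 electron domains, sp.
C7 carries 3 σ bonds, plus one π bond, giving a steric number of 3, so it is sp2.
C8: 3 σ bonds, plus one π bond — 3 electron domains, sp2.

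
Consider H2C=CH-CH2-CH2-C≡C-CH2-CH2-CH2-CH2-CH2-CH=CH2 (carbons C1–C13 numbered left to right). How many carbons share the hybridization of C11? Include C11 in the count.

C11 is sp3 (only σ bonds).
C1: sp2
C2: sp2
C3: sp3 ✓
C4: sp3 ✓
C5: sp
C6: sp
C7: sp3 ✓
C8: sp3 ✓
C9: sp3 ✓
C10: sp3 ✓
C11: sp3 ✓
C12: sp2
C13: sp2
7 carbons are sp3.

7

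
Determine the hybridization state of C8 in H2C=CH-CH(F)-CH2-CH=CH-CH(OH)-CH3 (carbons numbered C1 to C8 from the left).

C8 is sp3: 4 σ bonds, 4 electron-density regions.

sp³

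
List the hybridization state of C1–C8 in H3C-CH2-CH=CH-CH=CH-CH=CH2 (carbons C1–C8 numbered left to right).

C1: 4 σ bonds — 4 electron domains, sp3.
C2 (4 σ bonds) has steric number 4: sp3.
C3 is sp2: 3 σ bonds, plus one π bond, 3 electron-density regions.
C4 has 3 σ bonds, plus one π bond: steric number 3 → sp2.
C5 — 3 σ bonds, plus one π bond. Steric number 3, so sp2.
C6 is sp2: 3 σ bonds, plus one π bond, 3 electron-density regions.
C7 has 3 σ bonds, plus one π bond: steric number 3 → sp2.
C8 — 3 σ bonds, plus one π bond. Steric number 3, so sp2.

C1 sp3, C2 sp3, C3 sp2, C4 sp2, C5 sp2, C6 sp2, C7 sp2, C8 sp2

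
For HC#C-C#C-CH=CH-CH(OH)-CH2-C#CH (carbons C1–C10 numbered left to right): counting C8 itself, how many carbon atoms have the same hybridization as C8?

C8 is sp3 (only σ bonds).
C1: sp
C2: sp
C3: sp
C4: sp
C5: sp2
C6: sp2
C7: sp3 ✓
C8: sp3 ✓
C9: sp
C10: sp
2 carbons are sp3.

2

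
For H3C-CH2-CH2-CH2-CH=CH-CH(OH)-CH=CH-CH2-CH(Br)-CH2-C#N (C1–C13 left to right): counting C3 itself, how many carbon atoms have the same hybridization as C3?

C3 is sp3 (only σ bonds).
C1: sp3 ✓
C2: sp3 ✓
C3: sp3 ✓
C4: sp3 ✓
C5: sp2
C6: sp2
C7: sp3 ✓
C8: sp2
C9: sp2
C10: sp3 ✓
C11: sp3 ✓
C12: sp3 ✓
C13: sp
8 carbons are sp3.

8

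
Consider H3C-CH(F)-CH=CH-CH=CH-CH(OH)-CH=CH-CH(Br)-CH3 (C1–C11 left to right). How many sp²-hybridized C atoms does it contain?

6

C1: sp3
C2: sp3
C3: sp2 ✓
C4: sp2 ✓
C5: sp2 ✓
C6: sp2 ✓
C7: sp3
C8: sp2 ✓
C9: sp2 ✓
C10: sp3
C11: sp3
C3, C4, C5, C6, C8, C9 → 6 sp2 carbons.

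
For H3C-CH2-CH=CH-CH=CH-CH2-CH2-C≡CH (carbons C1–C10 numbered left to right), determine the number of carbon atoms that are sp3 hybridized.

C1: sp3 ✓
C2: sp3 ✓
C3: sp2
C4: sp2
C5: sp2
C6: sp2
C7: sp3 ✓
C8: sp3 ✓
C9: sp
C10: sp
C1, C2, C7, C8 → 4 sp3 carbons.

4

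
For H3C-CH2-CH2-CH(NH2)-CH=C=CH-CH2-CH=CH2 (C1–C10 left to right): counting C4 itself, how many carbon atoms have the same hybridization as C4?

5

C4 is sp3 (only σ bonds).
C1: sp3 ✓
C2: sp3 ✓
C3: sp3 ✓
C4: sp3 ✓
C5: sp2
C6: sp
C7: sp2
C8: sp3 ✓
C9: sp2
C10: sp2
5 carbons are sp3.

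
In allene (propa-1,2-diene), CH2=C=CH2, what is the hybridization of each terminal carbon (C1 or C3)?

Each terminal carbon (C1 or C3) carries 3 σ bonds, plus one π bond, giving a steric number of 3, so it is sp2.

sp^2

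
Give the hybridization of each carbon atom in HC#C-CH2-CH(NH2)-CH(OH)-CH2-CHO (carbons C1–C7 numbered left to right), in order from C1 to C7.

C1 sp, C2 sp, C3 sp3, C4 sp3, C5 sp3, C6 sp3, C7 sp2

C1 carries 2 σ bonds, plus two π bonds, giving a steric number of 2, so it is sp.
C2 carries 2 σ bonds, plus two π bonds, giving a steric number of 2, so it is sp.
C3 — 4 σ bonds. Steric number 4, so sp3.
C4 (4 σ bonds) has steric number 4: sp3.
C5 is sp3: 4 σ bonds, 4 electron-density regions.
C6: 4 σ bonds; 4 regions of electron density → sp3.
C7 — 3 σ bonds, plus one π bond. Steric number 3, so sp2.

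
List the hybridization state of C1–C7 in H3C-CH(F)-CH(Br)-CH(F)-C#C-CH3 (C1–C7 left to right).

C1 — 4 σ bonds. Steric number 4, so sp3.
C2: 4 σ bonds; 4 regions of electron density → sp3.
C3 — 4 σ bonds. Steric number 4, so sp3.
C4 is sp3: 4 σ bonds, 4 electron-density regions.
C5 has 2 σ bonds, plus two π bonds: steric number 2 → sp.
C6: 2 σ bonds, plus two π bonds — 2 electron domains, sp.
C7 carries 4 σ bonds, giving a steric number of 4, so it is sp3.

C1 sp3, C2 sp3, C3 sp3, C4 sp3, C5 sp, C6 sp, C7 sp3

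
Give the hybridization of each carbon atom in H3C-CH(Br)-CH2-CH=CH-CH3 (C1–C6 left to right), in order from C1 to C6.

C1 sp3, C2 sp3, C3 sp3, C4 sp2, C5 sp2, C6 sp3

C1: 4 σ bonds — 4 electron domains, sp3.
C2 has 4 σ bonds: steric number 4 → sp3.
C3 (4 σ bonds) has steric number 4: sp3.
C4 — 3 σ bonds, plus one π bond. Steric number 3, so sp2.
C5 (3 σ bonds, plus one π bond) has steric number 3: sp2.
C6 (4 σ bonds) has steric number 4: sp3.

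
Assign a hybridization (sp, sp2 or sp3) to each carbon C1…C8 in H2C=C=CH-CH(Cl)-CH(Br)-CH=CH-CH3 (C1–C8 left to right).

C1 (3 σ bonds, plus one π bond) has steric number 3: sp2.
C2 — 2 σ bonds, plus two π bonds. Steric number 2, so sp.
C3 is sp2: 3 σ bonds, plus one π bond, 3 electron-density regions.
C4: 4 σ bonds; 4 regions of electron density → sp3.
C5 carries 4 σ bonds, giving a steric number of 4, so it is sp3.
C6: 3 σ bonds, plus one π bond — 3 electron domains, sp2.
C7 — 3 σ bonds, plus one π bond. Steric number 3, so sp2.
C8: 4 σ bonds; 4 regions of electron density → sp3.

C1 sp2, C2 sp, C3 sp2, C4 sp3, C5 sp3, C6 sp2, C7 sp2, C8 sp3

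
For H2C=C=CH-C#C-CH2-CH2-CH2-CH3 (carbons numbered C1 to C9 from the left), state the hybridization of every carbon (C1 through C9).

C1 carries 3 σ bonds, plus one π bond, giving a steric number of 3, so it is sp2.
C2 (2 σ bonds, plus two π bonds) has steric number 2: sp.
C3 carries 3 σ bonds, plus one π bond, giving a steric number of 3, so it is sp2.
C4 (2 σ bonds, plus two π bonds) has steric number 2: sp.
C5: 2 σ bonds, plus two π bonds; 2 regions of electron density → sp.
C6 carries 4 σ bonds, giving a steric number of 4, so it is sp3.
C7: 4 σ bonds — 4 electron domains, sp3.
C8 (4 σ bonds) has steric number 4: sp3.
C9: 4 σ bonds; 4 regions of electron density → sp3.

C1 sp2, C2 sp, C3 sp2, C4 sp, C5 sp, C6 sp3, C7 sp3, C8 sp3, C9 sp3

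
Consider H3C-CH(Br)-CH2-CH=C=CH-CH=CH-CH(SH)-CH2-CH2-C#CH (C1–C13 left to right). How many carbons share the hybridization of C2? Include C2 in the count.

6

C2 is sp3 (only σ bonds).
C1: sp3 ✓
C2: sp3 ✓
C3: sp3 ✓
C4: sp2
C5: sp
C6: sp2
C7: sp2
C8: sp2
C9: sp3 ✓
C10: sp3 ✓
C11: sp3 ✓
C12: sp
C13: sp
6 carbons are sp3.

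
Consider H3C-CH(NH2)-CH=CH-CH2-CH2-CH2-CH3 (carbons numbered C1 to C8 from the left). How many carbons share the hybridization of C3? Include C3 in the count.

C3 is sp2 (one π bond).
C1: sp3
C2: sp3
C3: sp2 ✓
C4: sp2 ✓
C5: sp3
C6: sp3
C7: sp3
C8: sp3
2 carbons are sp2.

2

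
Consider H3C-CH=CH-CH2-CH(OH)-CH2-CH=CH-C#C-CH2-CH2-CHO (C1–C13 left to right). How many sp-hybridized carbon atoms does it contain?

2

C1: sp3
C2: sp2
C3: sp2
C4: sp3
C5: sp3
C6: sp3
C7: sp2
C8: sp2
C9: sp ✓
C10: sp ✓
C11: sp3
C12: sp3
C13: sp2
C9, C10 → 2 sp carbons.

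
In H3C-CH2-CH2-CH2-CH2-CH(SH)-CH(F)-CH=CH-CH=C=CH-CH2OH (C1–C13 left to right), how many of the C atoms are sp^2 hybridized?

C1: sp3
C2: sp3
C3: sp3
C4: sp3
C5: sp3
C6: sp3
C7: sp3
C8: sp2 ✓
C9: sp2 ✓
C10: sp2 ✓
C11: sp
C12: sp2 ✓
C13: sp3
C8, C9, C10, C12 → 4 sp2 carbons.

4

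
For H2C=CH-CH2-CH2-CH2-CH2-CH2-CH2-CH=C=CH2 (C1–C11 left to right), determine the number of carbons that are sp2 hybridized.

C1: sp2 ✓
C2: sp2 ✓
C3: sp3
C4: sp3
C5: sp3
C6: sp3
C7: sp3
C8: sp3
C9: sp2 ✓
C10: sp
C11: sp2 ✓
C1, C2, C9, C11 → 4 sp2 carbons.

4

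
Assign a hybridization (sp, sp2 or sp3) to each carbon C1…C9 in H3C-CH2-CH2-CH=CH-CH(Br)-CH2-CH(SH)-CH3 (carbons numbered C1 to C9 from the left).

C1: 4 σ bonds — 4 electron domains, sp3.
C2 has 4 σ bonds: steric number 4 → sp3.
C3 (4 σ bonds) has steric number 4: sp3.
C4 has 3 σ bonds, plus one π bond: steric number 3 → sp2.
C5: 3 σ bonds, plus one π bond; 3 regions of electron density → sp2.
C6: 4 σ bonds — 4 electron domains, sp3.
C7 (4 σ bonds) has steric number 4: sp3.
C8 is sp3: 4 σ bonds, 4 electron-density regions.
C9 is sp3: 4 σ bonds, 4 electron-density regions.

C1 sp3, C2 sp3, C3 sp3, C4 sp2, C5 sp2, C6 sp3, C7 sp3, C8 sp3, C9 sp3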